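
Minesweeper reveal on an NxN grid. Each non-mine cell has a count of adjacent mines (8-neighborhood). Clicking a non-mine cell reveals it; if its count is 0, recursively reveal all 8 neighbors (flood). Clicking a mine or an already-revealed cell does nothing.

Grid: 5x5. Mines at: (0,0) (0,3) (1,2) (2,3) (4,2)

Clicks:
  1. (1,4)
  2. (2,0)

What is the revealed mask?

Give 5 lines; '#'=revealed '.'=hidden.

Click 1 (1,4) count=2: revealed 1 new [(1,4)] -> total=1
Click 2 (2,0) count=0: revealed 8 new [(1,0) (1,1) (2,0) (2,1) (3,0) (3,1) (4,0) (4,1)] -> total=9

Answer: .....
##..#
##...
##...
##...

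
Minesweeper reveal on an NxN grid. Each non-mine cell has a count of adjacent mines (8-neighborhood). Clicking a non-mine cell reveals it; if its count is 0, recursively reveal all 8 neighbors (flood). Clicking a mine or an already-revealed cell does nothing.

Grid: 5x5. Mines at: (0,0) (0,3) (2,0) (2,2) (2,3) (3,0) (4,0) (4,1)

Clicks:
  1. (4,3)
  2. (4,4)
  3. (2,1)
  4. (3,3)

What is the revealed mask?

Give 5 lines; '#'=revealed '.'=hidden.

Click 1 (4,3) count=0: revealed 6 new [(3,2) (3,3) (3,4) (4,2) (4,3) (4,4)] -> total=6
Click 2 (4,4) count=0: revealed 0 new [(none)] -> total=6
Click 3 (2,1) count=3: revealed 1 new [(2,1)] -> total=7
Click 4 (3,3) count=2: revealed 0 new [(none)] -> total=7

Answer: .....
.....
.#...
..###
..###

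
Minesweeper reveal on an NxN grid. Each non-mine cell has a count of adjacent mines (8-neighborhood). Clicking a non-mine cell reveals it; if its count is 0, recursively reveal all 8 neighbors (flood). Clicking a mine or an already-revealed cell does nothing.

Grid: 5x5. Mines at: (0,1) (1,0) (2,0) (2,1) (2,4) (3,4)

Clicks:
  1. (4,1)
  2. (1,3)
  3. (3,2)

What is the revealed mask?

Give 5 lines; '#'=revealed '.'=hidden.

Click 1 (4,1) count=0: revealed 8 new [(3,0) (3,1) (3,2) (3,3) (4,0) (4,1) (4,2) (4,3)] -> total=8
Click 2 (1,3) count=1: revealed 1 new [(1,3)] -> total=9
Click 3 (3,2) count=1: revealed 0 new [(none)] -> total=9

Answer: .....
...#.
.....
####.
####.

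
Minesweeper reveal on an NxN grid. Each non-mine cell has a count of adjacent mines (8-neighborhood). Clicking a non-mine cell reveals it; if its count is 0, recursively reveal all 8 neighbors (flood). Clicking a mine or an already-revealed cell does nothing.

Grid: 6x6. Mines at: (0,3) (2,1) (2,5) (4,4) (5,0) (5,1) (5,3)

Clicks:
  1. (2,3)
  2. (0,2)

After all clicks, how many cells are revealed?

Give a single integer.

Click 1 (2,3) count=0: revealed 9 new [(1,2) (1,3) (1,4) (2,2) (2,3) (2,4) (3,2) (3,3) (3,4)] -> total=9
Click 2 (0,2) count=1: revealed 1 new [(0,2)] -> total=10

Answer: 10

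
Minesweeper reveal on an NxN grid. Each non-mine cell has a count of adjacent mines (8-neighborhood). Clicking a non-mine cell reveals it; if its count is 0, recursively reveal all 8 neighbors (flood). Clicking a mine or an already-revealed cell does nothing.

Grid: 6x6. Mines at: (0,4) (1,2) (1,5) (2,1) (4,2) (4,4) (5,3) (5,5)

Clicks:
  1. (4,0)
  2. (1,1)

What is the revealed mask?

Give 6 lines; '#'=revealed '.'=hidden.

Answer: ......
.#....
......
##....
##....
##....

Derivation:
Click 1 (4,0) count=0: revealed 6 new [(3,0) (3,1) (4,0) (4,1) (5,0) (5,1)] -> total=6
Click 2 (1,1) count=2: revealed 1 new [(1,1)] -> total=7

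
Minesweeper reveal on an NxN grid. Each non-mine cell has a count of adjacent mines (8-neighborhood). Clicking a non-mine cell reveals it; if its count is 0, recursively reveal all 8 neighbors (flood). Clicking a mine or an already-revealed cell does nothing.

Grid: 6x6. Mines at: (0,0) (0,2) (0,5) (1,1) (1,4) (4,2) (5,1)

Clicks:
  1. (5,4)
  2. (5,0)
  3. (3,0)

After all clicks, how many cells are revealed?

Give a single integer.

Answer: 19

Derivation:
Click 1 (5,4) count=0: revealed 12 new [(2,3) (2,4) (2,5) (3,3) (3,4) (3,5) (4,3) (4,4) (4,5) (5,3) (5,4) (5,5)] -> total=12
Click 2 (5,0) count=1: revealed 1 new [(5,0)] -> total=13
Click 3 (3,0) count=0: revealed 6 new [(2,0) (2,1) (3,0) (3,1) (4,0) (4,1)] -> total=19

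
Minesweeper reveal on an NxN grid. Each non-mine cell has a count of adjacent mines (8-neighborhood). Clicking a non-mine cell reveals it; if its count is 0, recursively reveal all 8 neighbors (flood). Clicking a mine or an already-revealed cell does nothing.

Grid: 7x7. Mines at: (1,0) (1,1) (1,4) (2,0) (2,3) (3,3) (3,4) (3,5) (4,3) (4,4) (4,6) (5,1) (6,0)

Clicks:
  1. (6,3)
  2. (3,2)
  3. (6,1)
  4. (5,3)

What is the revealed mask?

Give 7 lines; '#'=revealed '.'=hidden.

Answer: .......
.......
.......
..#....
.......
..#####
.######

Derivation:
Click 1 (6,3) count=0: revealed 10 new [(5,2) (5,3) (5,4) (5,5) (5,6) (6,2) (6,3) (6,4) (6,5) (6,6)] -> total=10
Click 2 (3,2) count=3: revealed 1 new [(3,2)] -> total=11
Click 3 (6,1) count=2: revealed 1 new [(6,1)] -> total=12
Click 4 (5,3) count=2: revealed 0 new [(none)] -> total=12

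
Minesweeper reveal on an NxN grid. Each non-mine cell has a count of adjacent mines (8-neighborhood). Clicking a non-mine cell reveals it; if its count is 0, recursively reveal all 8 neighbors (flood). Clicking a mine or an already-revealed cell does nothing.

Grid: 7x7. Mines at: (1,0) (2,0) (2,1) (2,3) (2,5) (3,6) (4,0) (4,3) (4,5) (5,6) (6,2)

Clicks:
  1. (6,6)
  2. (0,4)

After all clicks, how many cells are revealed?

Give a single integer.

Click 1 (6,6) count=1: revealed 1 new [(6,6)] -> total=1
Click 2 (0,4) count=0: revealed 12 new [(0,1) (0,2) (0,3) (0,4) (0,5) (0,6) (1,1) (1,2) (1,3) (1,4) (1,5) (1,6)] -> total=13

Answer: 13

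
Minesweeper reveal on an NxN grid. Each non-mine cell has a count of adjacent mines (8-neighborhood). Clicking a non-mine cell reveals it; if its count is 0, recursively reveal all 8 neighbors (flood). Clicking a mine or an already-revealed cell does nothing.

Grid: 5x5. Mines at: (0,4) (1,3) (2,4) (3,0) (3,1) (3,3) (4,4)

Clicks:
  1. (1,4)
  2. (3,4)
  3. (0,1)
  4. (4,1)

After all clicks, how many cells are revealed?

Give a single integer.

Answer: 12

Derivation:
Click 1 (1,4) count=3: revealed 1 new [(1,4)] -> total=1
Click 2 (3,4) count=3: revealed 1 new [(3,4)] -> total=2
Click 3 (0,1) count=0: revealed 9 new [(0,0) (0,1) (0,2) (1,0) (1,1) (1,2) (2,0) (2,1) (2,2)] -> total=11
Click 4 (4,1) count=2: revealed 1 new [(4,1)] -> total=12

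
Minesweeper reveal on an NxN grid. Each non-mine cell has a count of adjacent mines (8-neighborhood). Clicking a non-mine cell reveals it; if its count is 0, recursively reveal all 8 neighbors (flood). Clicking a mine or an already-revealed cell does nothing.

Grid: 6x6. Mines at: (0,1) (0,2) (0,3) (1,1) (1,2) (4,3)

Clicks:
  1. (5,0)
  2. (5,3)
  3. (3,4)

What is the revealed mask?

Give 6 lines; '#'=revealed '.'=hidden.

Answer: ......
......
###...
###.#.
###...
####..

Derivation:
Click 1 (5,0) count=0: revealed 12 new [(2,0) (2,1) (2,2) (3,0) (3,1) (3,2) (4,0) (4,1) (4,2) (5,0) (5,1) (5,2)] -> total=12
Click 2 (5,3) count=1: revealed 1 new [(5,3)] -> total=13
Click 3 (3,4) count=1: revealed 1 new [(3,4)] -> total=14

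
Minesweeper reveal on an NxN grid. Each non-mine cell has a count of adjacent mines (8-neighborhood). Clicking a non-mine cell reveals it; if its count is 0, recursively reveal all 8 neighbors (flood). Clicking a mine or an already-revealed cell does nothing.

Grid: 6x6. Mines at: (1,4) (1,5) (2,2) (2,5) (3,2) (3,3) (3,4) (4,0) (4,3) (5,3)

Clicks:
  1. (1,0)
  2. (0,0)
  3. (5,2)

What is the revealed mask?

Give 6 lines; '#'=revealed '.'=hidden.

Answer: ####..
####..
##....
##....
......
..#...

Derivation:
Click 1 (1,0) count=0: revealed 12 new [(0,0) (0,1) (0,2) (0,3) (1,0) (1,1) (1,2) (1,3) (2,0) (2,1) (3,0) (3,1)] -> total=12
Click 2 (0,0) count=0: revealed 0 new [(none)] -> total=12
Click 3 (5,2) count=2: revealed 1 new [(5,2)] -> total=13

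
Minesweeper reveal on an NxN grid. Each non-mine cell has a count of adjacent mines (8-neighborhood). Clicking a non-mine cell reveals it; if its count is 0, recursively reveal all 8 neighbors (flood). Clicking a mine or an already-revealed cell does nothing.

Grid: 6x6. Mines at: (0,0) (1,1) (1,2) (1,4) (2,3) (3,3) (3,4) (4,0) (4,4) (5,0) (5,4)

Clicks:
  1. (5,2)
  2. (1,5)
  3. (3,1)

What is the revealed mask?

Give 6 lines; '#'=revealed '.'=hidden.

Click 1 (5,2) count=0: revealed 6 new [(4,1) (4,2) (4,3) (5,1) (5,2) (5,3)] -> total=6
Click 2 (1,5) count=1: revealed 1 new [(1,5)] -> total=7
Click 3 (3,1) count=1: revealed 1 new [(3,1)] -> total=8

Answer: ......
.....#
......
.#....
.###..
.###..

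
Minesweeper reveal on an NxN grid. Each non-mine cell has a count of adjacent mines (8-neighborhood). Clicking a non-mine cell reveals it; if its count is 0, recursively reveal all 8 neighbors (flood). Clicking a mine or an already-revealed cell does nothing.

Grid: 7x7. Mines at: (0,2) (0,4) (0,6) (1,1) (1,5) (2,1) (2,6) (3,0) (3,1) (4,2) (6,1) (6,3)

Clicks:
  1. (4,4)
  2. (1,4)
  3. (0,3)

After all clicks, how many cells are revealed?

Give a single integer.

Answer: 24

Derivation:
Click 1 (4,4) count=0: revealed 23 new [(1,2) (1,3) (1,4) (2,2) (2,3) (2,4) (2,5) (3,2) (3,3) (3,4) (3,5) (3,6) (4,3) (4,4) (4,5) (4,6) (5,3) (5,4) (5,5) (5,6) (6,4) (6,5) (6,6)] -> total=23
Click 2 (1,4) count=2: revealed 0 new [(none)] -> total=23
Click 3 (0,3) count=2: revealed 1 new [(0,3)] -> total=24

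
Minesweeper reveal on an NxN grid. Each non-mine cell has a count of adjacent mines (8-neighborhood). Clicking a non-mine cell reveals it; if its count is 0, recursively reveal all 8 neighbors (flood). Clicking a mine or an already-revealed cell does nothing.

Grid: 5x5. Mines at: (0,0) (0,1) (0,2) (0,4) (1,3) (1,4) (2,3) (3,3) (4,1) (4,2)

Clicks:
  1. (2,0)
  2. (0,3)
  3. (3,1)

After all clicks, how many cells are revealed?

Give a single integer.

Answer: 10

Derivation:
Click 1 (2,0) count=0: revealed 9 new [(1,0) (1,1) (1,2) (2,0) (2,1) (2,2) (3,0) (3,1) (3,2)] -> total=9
Click 2 (0,3) count=4: revealed 1 new [(0,3)] -> total=10
Click 3 (3,1) count=2: revealed 0 new [(none)] -> total=10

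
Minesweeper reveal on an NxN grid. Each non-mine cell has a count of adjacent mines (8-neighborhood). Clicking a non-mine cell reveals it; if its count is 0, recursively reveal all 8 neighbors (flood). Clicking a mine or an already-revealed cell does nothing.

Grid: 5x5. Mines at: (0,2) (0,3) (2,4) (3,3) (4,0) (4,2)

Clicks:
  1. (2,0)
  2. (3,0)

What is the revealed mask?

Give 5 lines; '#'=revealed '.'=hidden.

Answer: ##...
###..
###..
###..
.....

Derivation:
Click 1 (2,0) count=0: revealed 11 new [(0,0) (0,1) (1,0) (1,1) (1,2) (2,0) (2,1) (2,2) (3,0) (3,1) (3,2)] -> total=11
Click 2 (3,0) count=1: revealed 0 new [(none)] -> total=11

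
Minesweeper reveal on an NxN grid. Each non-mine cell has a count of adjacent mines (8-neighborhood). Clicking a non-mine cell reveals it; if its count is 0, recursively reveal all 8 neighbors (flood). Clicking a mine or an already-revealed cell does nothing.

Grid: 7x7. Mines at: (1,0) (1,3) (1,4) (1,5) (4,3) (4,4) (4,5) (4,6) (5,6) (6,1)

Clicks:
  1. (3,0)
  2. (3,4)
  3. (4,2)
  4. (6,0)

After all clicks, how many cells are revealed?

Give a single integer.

Answer: 14

Derivation:
Click 1 (3,0) count=0: revealed 12 new [(2,0) (2,1) (2,2) (3,0) (3,1) (3,2) (4,0) (4,1) (4,2) (5,0) (5,1) (5,2)] -> total=12
Click 2 (3,4) count=3: revealed 1 new [(3,4)] -> total=13
Click 3 (4,2) count=1: revealed 0 new [(none)] -> total=13
Click 4 (6,0) count=1: revealed 1 new [(6,0)] -> total=14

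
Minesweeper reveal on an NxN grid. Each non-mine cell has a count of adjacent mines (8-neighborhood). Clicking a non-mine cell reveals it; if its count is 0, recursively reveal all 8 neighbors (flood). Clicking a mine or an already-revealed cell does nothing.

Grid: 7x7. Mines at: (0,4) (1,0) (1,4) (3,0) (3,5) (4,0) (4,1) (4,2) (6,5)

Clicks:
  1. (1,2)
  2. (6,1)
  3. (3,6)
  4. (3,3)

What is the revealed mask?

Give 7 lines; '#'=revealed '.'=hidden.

Answer: .###...
.###...
.###...
.###..#
.......
#####..
#####..

Derivation:
Click 1 (1,2) count=0: revealed 12 new [(0,1) (0,2) (0,3) (1,1) (1,2) (1,3) (2,1) (2,2) (2,3) (3,1) (3,2) (3,3)] -> total=12
Click 2 (6,1) count=0: revealed 10 new [(5,0) (5,1) (5,2) (5,3) (5,4) (6,0) (6,1) (6,2) (6,3) (6,4)] -> total=22
Click 3 (3,6) count=1: revealed 1 new [(3,6)] -> total=23
Click 4 (3,3) count=1: revealed 0 new [(none)] -> total=23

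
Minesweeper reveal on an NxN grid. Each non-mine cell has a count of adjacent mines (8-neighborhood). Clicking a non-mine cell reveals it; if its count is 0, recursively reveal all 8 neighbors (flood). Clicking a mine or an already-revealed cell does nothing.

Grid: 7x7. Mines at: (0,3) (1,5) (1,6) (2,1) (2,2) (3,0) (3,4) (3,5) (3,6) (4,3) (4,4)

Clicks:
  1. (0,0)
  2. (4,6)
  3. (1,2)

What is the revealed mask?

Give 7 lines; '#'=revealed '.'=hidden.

Click 1 (0,0) count=0: revealed 6 new [(0,0) (0,1) (0,2) (1,0) (1,1) (1,2)] -> total=6
Click 2 (4,6) count=2: revealed 1 new [(4,6)] -> total=7
Click 3 (1,2) count=3: revealed 0 new [(none)] -> total=7

Answer: ###....
###....
.......
.......
......#
.......
.......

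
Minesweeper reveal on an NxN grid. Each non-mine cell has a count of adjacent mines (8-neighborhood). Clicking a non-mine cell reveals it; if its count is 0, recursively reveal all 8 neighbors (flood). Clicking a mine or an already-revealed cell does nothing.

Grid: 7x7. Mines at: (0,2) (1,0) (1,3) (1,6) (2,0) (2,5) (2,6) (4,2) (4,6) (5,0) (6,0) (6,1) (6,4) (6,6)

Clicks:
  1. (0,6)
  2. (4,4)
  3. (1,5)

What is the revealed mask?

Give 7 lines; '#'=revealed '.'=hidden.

Click 1 (0,6) count=1: revealed 1 new [(0,6)] -> total=1
Click 2 (4,4) count=0: revealed 9 new [(3,3) (3,4) (3,5) (4,3) (4,4) (4,5) (5,3) (5,4) (5,5)] -> total=10
Click 3 (1,5) count=3: revealed 1 new [(1,5)] -> total=11

Answer: ......#
.....#.
.......
...###.
...###.
...###.
.......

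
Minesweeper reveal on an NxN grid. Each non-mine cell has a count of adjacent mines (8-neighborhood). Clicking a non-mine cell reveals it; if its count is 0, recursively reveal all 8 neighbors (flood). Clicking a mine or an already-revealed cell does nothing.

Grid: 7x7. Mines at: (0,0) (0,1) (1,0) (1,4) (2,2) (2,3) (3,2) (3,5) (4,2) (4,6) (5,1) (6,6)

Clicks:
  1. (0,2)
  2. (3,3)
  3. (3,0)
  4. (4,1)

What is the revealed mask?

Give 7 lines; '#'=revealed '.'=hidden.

Click 1 (0,2) count=1: revealed 1 new [(0,2)] -> total=1
Click 2 (3,3) count=4: revealed 1 new [(3,3)] -> total=2
Click 3 (3,0) count=0: revealed 6 new [(2,0) (2,1) (3,0) (3,1) (4,0) (4,1)] -> total=8
Click 4 (4,1) count=3: revealed 0 new [(none)] -> total=8

Answer: ..#....
.......
##.....
##.#...
##.....
.......
.......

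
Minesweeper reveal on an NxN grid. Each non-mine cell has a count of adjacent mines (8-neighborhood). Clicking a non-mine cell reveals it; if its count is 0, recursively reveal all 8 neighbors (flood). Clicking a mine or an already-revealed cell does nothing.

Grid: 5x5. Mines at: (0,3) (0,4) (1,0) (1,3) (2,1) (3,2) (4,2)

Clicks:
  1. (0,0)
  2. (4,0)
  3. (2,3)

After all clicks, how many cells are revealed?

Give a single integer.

Answer: 6

Derivation:
Click 1 (0,0) count=1: revealed 1 new [(0,0)] -> total=1
Click 2 (4,0) count=0: revealed 4 new [(3,0) (3,1) (4,0) (4,1)] -> total=5
Click 3 (2,3) count=2: revealed 1 new [(2,3)] -> total=6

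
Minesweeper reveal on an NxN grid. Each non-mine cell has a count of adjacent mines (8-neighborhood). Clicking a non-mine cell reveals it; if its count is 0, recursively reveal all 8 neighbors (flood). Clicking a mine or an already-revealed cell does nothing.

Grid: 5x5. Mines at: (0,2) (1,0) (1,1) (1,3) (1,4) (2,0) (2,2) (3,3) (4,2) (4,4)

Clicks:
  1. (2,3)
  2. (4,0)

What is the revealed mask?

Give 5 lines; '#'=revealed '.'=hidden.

Answer: .....
.....
...#.
##...
##...

Derivation:
Click 1 (2,3) count=4: revealed 1 new [(2,3)] -> total=1
Click 2 (4,0) count=0: revealed 4 new [(3,0) (3,1) (4,0) (4,1)] -> total=5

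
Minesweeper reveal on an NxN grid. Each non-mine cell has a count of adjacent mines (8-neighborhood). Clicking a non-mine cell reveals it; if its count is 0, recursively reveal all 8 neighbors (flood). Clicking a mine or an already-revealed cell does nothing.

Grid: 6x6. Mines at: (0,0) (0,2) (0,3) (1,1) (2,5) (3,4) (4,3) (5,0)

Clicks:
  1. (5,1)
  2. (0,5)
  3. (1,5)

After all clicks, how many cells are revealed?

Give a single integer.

Click 1 (5,1) count=1: revealed 1 new [(5,1)] -> total=1
Click 2 (0,5) count=0: revealed 4 new [(0,4) (0,5) (1,4) (1,5)] -> total=5
Click 3 (1,5) count=1: revealed 0 new [(none)] -> total=5

Answer: 5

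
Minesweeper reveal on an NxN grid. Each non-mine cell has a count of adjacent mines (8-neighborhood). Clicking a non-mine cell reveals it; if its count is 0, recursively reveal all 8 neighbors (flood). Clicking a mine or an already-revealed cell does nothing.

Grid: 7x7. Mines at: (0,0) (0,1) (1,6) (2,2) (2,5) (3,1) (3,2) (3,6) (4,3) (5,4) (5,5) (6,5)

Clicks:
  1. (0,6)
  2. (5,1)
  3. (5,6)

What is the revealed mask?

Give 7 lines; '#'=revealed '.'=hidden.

Answer: ......#
.......
.......
.......
###....
####..#
####...

Derivation:
Click 1 (0,6) count=1: revealed 1 new [(0,6)] -> total=1
Click 2 (5,1) count=0: revealed 11 new [(4,0) (4,1) (4,2) (5,0) (5,1) (5,2) (5,3) (6,0) (6,1) (6,2) (6,3)] -> total=12
Click 3 (5,6) count=2: revealed 1 new [(5,6)] -> total=13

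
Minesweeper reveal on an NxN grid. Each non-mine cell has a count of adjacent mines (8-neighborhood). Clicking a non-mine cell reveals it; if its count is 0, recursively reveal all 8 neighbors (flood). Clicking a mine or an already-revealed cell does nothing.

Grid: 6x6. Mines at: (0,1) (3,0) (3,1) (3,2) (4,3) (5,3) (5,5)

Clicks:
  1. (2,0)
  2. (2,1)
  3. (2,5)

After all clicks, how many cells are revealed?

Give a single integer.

Click 1 (2,0) count=2: revealed 1 new [(2,0)] -> total=1
Click 2 (2,1) count=3: revealed 1 new [(2,1)] -> total=2
Click 3 (2,5) count=0: revealed 17 new [(0,2) (0,3) (0,4) (0,5) (1,2) (1,3) (1,4) (1,5) (2,2) (2,3) (2,4) (2,5) (3,3) (3,4) (3,5) (4,4) (4,5)] -> total=19

Answer: 19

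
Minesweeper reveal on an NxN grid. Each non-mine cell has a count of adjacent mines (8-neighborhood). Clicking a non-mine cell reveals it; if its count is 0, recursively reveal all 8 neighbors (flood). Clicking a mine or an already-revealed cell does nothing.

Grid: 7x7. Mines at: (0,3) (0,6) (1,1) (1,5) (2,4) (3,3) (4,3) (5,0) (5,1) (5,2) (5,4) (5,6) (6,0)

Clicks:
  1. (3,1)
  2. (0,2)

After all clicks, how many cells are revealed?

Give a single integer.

Click 1 (3,1) count=0: revealed 9 new [(2,0) (2,1) (2,2) (3,0) (3,1) (3,2) (4,0) (4,1) (4,2)] -> total=9
Click 2 (0,2) count=2: revealed 1 new [(0,2)] -> total=10

Answer: 10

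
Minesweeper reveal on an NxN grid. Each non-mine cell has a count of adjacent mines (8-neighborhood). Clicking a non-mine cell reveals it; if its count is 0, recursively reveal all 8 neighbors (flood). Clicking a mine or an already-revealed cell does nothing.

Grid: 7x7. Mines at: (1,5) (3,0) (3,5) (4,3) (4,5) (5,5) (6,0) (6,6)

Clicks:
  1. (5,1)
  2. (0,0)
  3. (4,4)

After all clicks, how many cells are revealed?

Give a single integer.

Answer: 21

Derivation:
Click 1 (5,1) count=1: revealed 1 new [(5,1)] -> total=1
Click 2 (0,0) count=0: revealed 19 new [(0,0) (0,1) (0,2) (0,3) (0,4) (1,0) (1,1) (1,2) (1,3) (1,4) (2,0) (2,1) (2,2) (2,3) (2,4) (3,1) (3,2) (3,3) (3,4)] -> total=20
Click 3 (4,4) count=4: revealed 1 new [(4,4)] -> total=21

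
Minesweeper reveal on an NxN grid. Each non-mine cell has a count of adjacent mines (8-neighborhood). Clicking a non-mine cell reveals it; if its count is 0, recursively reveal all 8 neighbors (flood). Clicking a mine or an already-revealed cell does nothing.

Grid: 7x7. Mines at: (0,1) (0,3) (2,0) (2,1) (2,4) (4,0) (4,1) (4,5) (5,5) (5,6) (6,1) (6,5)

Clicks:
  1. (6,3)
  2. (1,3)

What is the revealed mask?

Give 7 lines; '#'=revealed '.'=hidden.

Click 1 (6,3) count=0: revealed 12 new [(3,2) (3,3) (3,4) (4,2) (4,3) (4,4) (5,2) (5,3) (5,4) (6,2) (6,3) (6,4)] -> total=12
Click 2 (1,3) count=2: revealed 1 new [(1,3)] -> total=13

Answer: .......
...#...
.......
..###..
..###..
..###..
..###..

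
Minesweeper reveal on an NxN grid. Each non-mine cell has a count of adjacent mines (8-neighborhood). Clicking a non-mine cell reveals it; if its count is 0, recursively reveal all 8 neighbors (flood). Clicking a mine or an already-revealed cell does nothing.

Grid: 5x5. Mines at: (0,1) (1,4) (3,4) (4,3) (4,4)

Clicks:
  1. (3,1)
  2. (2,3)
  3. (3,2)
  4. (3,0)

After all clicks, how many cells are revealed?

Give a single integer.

Answer: 15

Derivation:
Click 1 (3,1) count=0: revealed 15 new [(1,0) (1,1) (1,2) (1,3) (2,0) (2,1) (2,2) (2,3) (3,0) (3,1) (3,2) (3,3) (4,0) (4,1) (4,2)] -> total=15
Click 2 (2,3) count=2: revealed 0 new [(none)] -> total=15
Click 3 (3,2) count=1: revealed 0 new [(none)] -> total=15
Click 4 (3,0) count=0: revealed 0 new [(none)] -> total=15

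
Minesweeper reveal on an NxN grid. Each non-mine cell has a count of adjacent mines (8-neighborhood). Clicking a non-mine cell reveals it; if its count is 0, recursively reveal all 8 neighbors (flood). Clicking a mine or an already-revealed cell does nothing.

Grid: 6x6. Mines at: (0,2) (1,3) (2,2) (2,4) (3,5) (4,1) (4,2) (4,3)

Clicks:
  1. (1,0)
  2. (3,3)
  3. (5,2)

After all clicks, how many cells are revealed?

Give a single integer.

Click 1 (1,0) count=0: revealed 8 new [(0,0) (0,1) (1,0) (1,1) (2,0) (2,1) (3,0) (3,1)] -> total=8
Click 2 (3,3) count=4: revealed 1 new [(3,3)] -> total=9
Click 3 (5,2) count=3: revealed 1 new [(5,2)] -> total=10

Answer: 10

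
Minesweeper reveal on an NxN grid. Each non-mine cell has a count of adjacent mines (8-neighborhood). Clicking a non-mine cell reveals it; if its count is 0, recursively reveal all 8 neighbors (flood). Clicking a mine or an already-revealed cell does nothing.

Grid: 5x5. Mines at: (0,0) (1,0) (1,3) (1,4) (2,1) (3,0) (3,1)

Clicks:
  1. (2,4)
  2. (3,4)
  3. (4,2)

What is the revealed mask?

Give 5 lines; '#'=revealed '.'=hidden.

Answer: .....
.....
..###
..###
..###

Derivation:
Click 1 (2,4) count=2: revealed 1 new [(2,4)] -> total=1
Click 2 (3,4) count=0: revealed 8 new [(2,2) (2,3) (3,2) (3,3) (3,4) (4,2) (4,3) (4,4)] -> total=9
Click 3 (4,2) count=1: revealed 0 new [(none)] -> total=9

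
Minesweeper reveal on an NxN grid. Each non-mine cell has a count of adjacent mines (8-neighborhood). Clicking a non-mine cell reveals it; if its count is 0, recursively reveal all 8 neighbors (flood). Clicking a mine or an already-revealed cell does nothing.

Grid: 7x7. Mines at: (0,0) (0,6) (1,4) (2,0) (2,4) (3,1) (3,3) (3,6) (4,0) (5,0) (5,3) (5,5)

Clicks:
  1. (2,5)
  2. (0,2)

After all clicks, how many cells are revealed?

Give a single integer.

Answer: 10

Derivation:
Click 1 (2,5) count=3: revealed 1 new [(2,5)] -> total=1
Click 2 (0,2) count=0: revealed 9 new [(0,1) (0,2) (0,3) (1,1) (1,2) (1,3) (2,1) (2,2) (2,3)] -> total=10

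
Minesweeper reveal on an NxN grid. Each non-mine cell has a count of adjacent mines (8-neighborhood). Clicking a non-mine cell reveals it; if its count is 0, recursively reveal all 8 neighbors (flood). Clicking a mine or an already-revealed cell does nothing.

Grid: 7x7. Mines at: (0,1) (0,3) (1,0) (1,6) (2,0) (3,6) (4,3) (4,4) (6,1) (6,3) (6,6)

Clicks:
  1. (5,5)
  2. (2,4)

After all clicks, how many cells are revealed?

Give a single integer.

Click 1 (5,5) count=2: revealed 1 new [(5,5)] -> total=1
Click 2 (2,4) count=0: revealed 15 new [(1,1) (1,2) (1,3) (1,4) (1,5) (2,1) (2,2) (2,3) (2,4) (2,5) (3,1) (3,2) (3,3) (3,4) (3,5)] -> total=16

Answer: 16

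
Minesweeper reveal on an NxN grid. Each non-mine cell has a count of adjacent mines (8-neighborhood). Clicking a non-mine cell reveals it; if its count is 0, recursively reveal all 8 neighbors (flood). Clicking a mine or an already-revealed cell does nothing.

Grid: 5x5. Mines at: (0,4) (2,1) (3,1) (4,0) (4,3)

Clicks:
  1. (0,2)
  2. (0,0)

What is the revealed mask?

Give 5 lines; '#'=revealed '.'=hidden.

Answer: ####.
####.
.....
.....
.....

Derivation:
Click 1 (0,2) count=0: revealed 8 new [(0,0) (0,1) (0,2) (0,3) (1,0) (1,1) (1,2) (1,3)] -> total=8
Click 2 (0,0) count=0: revealed 0 new [(none)] -> total=8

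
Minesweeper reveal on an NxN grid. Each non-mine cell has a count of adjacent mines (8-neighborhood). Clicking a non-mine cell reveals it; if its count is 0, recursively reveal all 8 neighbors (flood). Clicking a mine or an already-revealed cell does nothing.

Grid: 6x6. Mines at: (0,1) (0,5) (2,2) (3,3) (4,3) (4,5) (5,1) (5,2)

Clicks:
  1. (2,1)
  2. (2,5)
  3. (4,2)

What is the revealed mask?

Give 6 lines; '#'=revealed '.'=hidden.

Answer: ......
....##
.#..##
....##
..#...
......

Derivation:
Click 1 (2,1) count=1: revealed 1 new [(2,1)] -> total=1
Click 2 (2,5) count=0: revealed 6 new [(1,4) (1,5) (2,4) (2,5) (3,4) (3,5)] -> total=7
Click 3 (4,2) count=4: revealed 1 new [(4,2)] -> total=8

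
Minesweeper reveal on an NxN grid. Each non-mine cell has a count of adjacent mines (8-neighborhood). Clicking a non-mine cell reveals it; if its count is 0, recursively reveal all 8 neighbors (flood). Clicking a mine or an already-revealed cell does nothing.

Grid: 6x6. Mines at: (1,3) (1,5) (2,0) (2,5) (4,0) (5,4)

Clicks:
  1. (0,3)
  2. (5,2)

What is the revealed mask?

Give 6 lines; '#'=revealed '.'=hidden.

Click 1 (0,3) count=1: revealed 1 new [(0,3)] -> total=1
Click 2 (5,2) count=0: revealed 15 new [(2,1) (2,2) (2,3) (2,4) (3,1) (3,2) (3,3) (3,4) (4,1) (4,2) (4,3) (4,4) (5,1) (5,2) (5,3)] -> total=16

Answer: ...#..
......
.####.
.####.
.####.
.###..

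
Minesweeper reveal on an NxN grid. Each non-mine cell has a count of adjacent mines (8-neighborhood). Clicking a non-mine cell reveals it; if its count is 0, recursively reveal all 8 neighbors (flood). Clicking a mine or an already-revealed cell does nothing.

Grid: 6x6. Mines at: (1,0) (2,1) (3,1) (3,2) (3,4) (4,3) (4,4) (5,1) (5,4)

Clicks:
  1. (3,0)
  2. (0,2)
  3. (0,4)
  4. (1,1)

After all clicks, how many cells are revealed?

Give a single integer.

Click 1 (3,0) count=2: revealed 1 new [(3,0)] -> total=1
Click 2 (0,2) count=0: revealed 14 new [(0,1) (0,2) (0,3) (0,4) (0,5) (1,1) (1,2) (1,3) (1,4) (1,5) (2,2) (2,3) (2,4) (2,5)] -> total=15
Click 3 (0,4) count=0: revealed 0 new [(none)] -> total=15
Click 4 (1,1) count=2: revealed 0 new [(none)] -> total=15

Answer: 15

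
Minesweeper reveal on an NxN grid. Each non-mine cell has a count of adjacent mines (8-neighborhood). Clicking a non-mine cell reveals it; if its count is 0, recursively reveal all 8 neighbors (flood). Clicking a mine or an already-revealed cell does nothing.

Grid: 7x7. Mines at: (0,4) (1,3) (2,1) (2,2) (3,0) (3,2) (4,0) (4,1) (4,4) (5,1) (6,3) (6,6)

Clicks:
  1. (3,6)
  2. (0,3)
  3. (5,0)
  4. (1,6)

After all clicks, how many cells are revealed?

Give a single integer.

Answer: 17

Derivation:
Click 1 (3,6) count=0: revealed 15 new [(0,5) (0,6) (1,4) (1,5) (1,6) (2,4) (2,5) (2,6) (3,4) (3,5) (3,6) (4,5) (4,6) (5,5) (5,6)] -> total=15
Click 2 (0,3) count=2: revealed 1 new [(0,3)] -> total=16
Click 3 (5,0) count=3: revealed 1 new [(5,0)] -> total=17
Click 4 (1,6) count=0: revealed 0 new [(none)] -> total=17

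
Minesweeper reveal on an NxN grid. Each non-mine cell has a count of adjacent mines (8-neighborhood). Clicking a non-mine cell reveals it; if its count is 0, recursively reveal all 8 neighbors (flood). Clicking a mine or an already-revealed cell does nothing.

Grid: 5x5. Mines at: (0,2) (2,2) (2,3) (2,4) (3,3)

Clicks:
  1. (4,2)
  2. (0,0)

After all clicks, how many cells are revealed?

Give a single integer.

Answer: 12

Derivation:
Click 1 (4,2) count=1: revealed 1 new [(4,2)] -> total=1
Click 2 (0,0) count=0: revealed 11 new [(0,0) (0,1) (1,0) (1,1) (2,0) (2,1) (3,0) (3,1) (3,2) (4,0) (4,1)] -> total=12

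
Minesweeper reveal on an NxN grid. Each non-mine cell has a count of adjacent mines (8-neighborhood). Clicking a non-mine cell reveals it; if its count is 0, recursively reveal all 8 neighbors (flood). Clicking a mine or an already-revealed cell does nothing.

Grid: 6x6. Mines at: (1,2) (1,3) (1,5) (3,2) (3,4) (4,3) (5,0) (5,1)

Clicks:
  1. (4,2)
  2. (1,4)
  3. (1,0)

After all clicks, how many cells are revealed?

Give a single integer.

Click 1 (4,2) count=3: revealed 1 new [(4,2)] -> total=1
Click 2 (1,4) count=2: revealed 1 new [(1,4)] -> total=2
Click 3 (1,0) count=0: revealed 10 new [(0,0) (0,1) (1,0) (1,1) (2,0) (2,1) (3,0) (3,1) (4,0) (4,1)] -> total=12

Answer: 12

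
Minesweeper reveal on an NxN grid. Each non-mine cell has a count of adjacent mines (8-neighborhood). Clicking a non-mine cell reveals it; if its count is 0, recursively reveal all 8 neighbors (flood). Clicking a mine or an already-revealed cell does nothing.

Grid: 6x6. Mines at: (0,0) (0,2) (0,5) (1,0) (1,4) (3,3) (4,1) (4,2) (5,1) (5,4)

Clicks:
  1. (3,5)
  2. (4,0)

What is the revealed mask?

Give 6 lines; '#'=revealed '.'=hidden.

Click 1 (3,5) count=0: revealed 6 new [(2,4) (2,5) (3,4) (3,5) (4,4) (4,5)] -> total=6
Click 2 (4,0) count=2: revealed 1 new [(4,0)] -> total=7

Answer: ......
......
....##
....##
#...##
......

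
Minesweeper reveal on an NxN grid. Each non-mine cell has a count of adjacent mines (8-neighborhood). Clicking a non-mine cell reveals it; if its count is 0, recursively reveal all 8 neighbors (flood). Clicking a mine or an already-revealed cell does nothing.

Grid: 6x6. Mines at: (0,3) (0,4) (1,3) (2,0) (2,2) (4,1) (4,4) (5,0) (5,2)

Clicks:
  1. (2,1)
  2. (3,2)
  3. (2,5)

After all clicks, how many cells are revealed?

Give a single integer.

Click 1 (2,1) count=2: revealed 1 new [(2,1)] -> total=1
Click 2 (3,2) count=2: revealed 1 new [(3,2)] -> total=2
Click 3 (2,5) count=0: revealed 6 new [(1,4) (1,5) (2,4) (2,5) (3,4) (3,5)] -> total=8

Answer: 8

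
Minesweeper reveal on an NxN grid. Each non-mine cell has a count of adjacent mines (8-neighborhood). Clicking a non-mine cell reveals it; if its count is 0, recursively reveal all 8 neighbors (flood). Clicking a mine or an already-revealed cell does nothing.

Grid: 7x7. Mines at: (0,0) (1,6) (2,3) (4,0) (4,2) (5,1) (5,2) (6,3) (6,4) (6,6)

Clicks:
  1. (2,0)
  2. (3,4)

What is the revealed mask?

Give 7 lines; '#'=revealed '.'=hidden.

Answer: .......
###....
###....
###.#..
.......
.......
.......

Derivation:
Click 1 (2,0) count=0: revealed 9 new [(1,0) (1,1) (1,2) (2,0) (2,1) (2,2) (3,0) (3,1) (3,2)] -> total=9
Click 2 (3,4) count=1: revealed 1 new [(3,4)] -> total=10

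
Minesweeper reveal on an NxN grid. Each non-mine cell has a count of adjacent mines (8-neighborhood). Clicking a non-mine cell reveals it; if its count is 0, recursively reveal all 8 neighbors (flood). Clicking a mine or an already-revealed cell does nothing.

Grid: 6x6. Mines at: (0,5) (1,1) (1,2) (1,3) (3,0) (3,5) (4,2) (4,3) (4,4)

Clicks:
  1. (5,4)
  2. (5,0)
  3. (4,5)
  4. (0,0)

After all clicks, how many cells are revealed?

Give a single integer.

Answer: 7

Derivation:
Click 1 (5,4) count=2: revealed 1 new [(5,4)] -> total=1
Click 2 (5,0) count=0: revealed 4 new [(4,0) (4,1) (5,0) (5,1)] -> total=5
Click 3 (4,5) count=2: revealed 1 new [(4,5)] -> total=6
Click 4 (0,0) count=1: revealed 1 new [(0,0)] -> total=7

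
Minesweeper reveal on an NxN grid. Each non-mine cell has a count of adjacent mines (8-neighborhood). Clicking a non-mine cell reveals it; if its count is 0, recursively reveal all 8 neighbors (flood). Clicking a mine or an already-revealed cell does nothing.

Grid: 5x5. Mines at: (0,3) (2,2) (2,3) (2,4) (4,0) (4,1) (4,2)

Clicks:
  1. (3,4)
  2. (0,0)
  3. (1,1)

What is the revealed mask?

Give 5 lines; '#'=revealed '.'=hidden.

Click 1 (3,4) count=2: revealed 1 new [(3,4)] -> total=1
Click 2 (0,0) count=0: revealed 10 new [(0,0) (0,1) (0,2) (1,0) (1,1) (1,2) (2,0) (2,1) (3,0) (3,1)] -> total=11
Click 3 (1,1) count=1: revealed 0 new [(none)] -> total=11

Answer: ###..
###..
##...
##..#
.....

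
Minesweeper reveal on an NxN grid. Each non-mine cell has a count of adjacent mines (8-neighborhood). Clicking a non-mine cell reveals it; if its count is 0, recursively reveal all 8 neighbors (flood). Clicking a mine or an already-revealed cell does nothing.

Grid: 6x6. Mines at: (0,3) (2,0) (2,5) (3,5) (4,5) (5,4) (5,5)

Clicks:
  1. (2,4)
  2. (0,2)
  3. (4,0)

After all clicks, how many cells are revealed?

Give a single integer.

Click 1 (2,4) count=2: revealed 1 new [(2,4)] -> total=1
Click 2 (0,2) count=1: revealed 1 new [(0,2)] -> total=2
Click 3 (4,0) count=0: revealed 21 new [(1,1) (1,2) (1,3) (1,4) (2,1) (2,2) (2,3) (3,0) (3,1) (3,2) (3,3) (3,4) (4,0) (4,1) (4,2) (4,3) (4,4) (5,0) (5,1) (5,2) (5,3)] -> total=23

Answer: 23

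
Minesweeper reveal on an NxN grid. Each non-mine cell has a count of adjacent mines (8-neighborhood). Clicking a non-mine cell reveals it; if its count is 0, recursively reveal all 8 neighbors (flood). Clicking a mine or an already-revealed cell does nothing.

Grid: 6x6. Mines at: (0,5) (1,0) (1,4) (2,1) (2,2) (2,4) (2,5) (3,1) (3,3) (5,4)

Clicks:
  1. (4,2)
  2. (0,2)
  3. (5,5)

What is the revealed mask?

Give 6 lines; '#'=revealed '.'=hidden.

Click 1 (4,2) count=2: revealed 1 new [(4,2)] -> total=1
Click 2 (0,2) count=0: revealed 6 new [(0,1) (0,2) (0,3) (1,1) (1,2) (1,3)] -> total=7
Click 3 (5,5) count=1: revealed 1 new [(5,5)] -> total=8

Answer: .###..
.###..
......
......
..#...
.....#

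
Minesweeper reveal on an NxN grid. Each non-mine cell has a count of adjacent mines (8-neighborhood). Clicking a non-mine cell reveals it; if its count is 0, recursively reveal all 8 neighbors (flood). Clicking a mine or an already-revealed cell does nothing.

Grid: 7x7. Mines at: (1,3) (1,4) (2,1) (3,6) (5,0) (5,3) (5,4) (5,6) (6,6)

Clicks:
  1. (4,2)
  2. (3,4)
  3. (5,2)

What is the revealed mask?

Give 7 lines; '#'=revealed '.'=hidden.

Click 1 (4,2) count=1: revealed 1 new [(4,2)] -> total=1
Click 2 (3,4) count=0: revealed 11 new [(2,2) (2,3) (2,4) (2,5) (3,2) (3,3) (3,4) (3,5) (4,3) (4,4) (4,5)] -> total=12
Click 3 (5,2) count=1: revealed 1 new [(5,2)] -> total=13

Answer: .......
.......
..####.
..####.
..####.
..#....
.......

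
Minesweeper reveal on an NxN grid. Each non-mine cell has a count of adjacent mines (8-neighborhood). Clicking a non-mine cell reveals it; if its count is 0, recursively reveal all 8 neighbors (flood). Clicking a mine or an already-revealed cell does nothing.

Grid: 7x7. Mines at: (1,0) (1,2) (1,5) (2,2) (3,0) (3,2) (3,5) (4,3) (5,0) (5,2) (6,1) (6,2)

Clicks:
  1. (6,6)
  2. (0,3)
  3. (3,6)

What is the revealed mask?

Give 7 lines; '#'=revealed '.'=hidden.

Answer: ...#...
.......
.......
......#
....###
...####
...####

Derivation:
Click 1 (6,6) count=0: revealed 11 new [(4,4) (4,5) (4,6) (5,3) (5,4) (5,5) (5,6) (6,3) (6,4) (6,5) (6,6)] -> total=11
Click 2 (0,3) count=1: revealed 1 new [(0,3)] -> total=12
Click 3 (3,6) count=1: revealed 1 new [(3,6)] -> total=13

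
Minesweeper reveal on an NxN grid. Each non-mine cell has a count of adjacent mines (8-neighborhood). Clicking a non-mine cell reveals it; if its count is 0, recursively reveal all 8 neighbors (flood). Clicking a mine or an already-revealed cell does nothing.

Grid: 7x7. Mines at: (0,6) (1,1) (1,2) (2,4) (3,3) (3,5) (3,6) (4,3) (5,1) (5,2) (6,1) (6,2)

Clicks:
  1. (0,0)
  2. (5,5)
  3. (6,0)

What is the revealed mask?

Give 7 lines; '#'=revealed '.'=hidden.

Answer: #......
.......
.......
.......
....###
...####
#..####

Derivation:
Click 1 (0,0) count=1: revealed 1 new [(0,0)] -> total=1
Click 2 (5,5) count=0: revealed 11 new [(4,4) (4,5) (4,6) (5,3) (5,4) (5,5) (5,6) (6,3) (6,4) (6,5) (6,6)] -> total=12
Click 3 (6,0) count=2: revealed 1 new [(6,0)] -> total=13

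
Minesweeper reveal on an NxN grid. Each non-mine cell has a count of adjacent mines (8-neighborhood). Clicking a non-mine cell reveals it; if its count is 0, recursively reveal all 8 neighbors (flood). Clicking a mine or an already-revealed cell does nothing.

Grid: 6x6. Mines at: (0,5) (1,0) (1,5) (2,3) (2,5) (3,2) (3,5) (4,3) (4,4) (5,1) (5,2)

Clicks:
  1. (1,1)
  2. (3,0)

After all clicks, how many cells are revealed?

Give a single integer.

Answer: 7

Derivation:
Click 1 (1,1) count=1: revealed 1 new [(1,1)] -> total=1
Click 2 (3,0) count=0: revealed 6 new [(2,0) (2,1) (3,0) (3,1) (4,0) (4,1)] -> total=7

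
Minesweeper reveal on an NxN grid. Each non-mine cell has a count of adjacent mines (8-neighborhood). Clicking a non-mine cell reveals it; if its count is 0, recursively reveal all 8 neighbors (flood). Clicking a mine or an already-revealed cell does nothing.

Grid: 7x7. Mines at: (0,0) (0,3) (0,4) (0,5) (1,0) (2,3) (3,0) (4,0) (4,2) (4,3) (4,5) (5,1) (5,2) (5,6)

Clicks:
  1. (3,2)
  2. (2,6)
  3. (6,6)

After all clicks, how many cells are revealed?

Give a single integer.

Answer: 11

Derivation:
Click 1 (3,2) count=3: revealed 1 new [(3,2)] -> total=1
Click 2 (2,6) count=0: revealed 9 new [(1,4) (1,5) (1,6) (2,4) (2,5) (2,6) (3,4) (3,5) (3,6)] -> total=10
Click 3 (6,6) count=1: revealed 1 new [(6,6)] -> total=11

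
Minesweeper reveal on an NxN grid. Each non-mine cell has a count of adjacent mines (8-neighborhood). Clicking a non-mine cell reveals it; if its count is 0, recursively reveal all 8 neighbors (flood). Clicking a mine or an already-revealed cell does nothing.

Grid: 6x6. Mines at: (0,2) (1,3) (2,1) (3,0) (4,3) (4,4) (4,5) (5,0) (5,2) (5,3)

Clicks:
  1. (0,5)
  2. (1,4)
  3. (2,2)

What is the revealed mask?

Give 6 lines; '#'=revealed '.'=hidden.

Click 1 (0,5) count=0: revealed 8 new [(0,4) (0,5) (1,4) (1,5) (2,4) (2,5) (3,4) (3,5)] -> total=8
Click 2 (1,4) count=1: revealed 0 new [(none)] -> total=8
Click 3 (2,2) count=2: revealed 1 new [(2,2)] -> total=9

Answer: ....##
....##
..#.##
....##
......
......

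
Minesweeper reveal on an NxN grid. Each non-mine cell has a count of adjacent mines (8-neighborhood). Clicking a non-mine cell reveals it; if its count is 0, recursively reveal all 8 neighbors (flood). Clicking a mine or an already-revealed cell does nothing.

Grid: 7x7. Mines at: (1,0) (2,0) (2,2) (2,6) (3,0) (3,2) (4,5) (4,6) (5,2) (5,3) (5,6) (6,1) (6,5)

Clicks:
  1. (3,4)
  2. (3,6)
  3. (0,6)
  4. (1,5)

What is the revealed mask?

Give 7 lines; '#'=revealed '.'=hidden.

Answer: .######
.######
...###.
...####
.......
.......
.......

Derivation:
Click 1 (3,4) count=1: revealed 1 new [(3,4)] -> total=1
Click 2 (3,6) count=3: revealed 1 new [(3,6)] -> total=2
Click 3 (0,6) count=0: revealed 17 new [(0,1) (0,2) (0,3) (0,4) (0,5) (0,6) (1,1) (1,2) (1,3) (1,4) (1,5) (1,6) (2,3) (2,4) (2,5) (3,3) (3,5)] -> total=19
Click 4 (1,5) count=1: revealed 0 new [(none)] -> total=19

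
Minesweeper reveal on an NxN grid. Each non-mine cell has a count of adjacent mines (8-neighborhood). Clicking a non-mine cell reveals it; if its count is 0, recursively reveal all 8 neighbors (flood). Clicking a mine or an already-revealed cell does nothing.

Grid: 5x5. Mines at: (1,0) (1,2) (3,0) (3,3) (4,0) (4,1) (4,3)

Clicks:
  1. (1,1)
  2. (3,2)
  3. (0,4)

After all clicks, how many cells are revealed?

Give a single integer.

Click 1 (1,1) count=2: revealed 1 new [(1,1)] -> total=1
Click 2 (3,2) count=3: revealed 1 new [(3,2)] -> total=2
Click 3 (0,4) count=0: revealed 6 new [(0,3) (0,4) (1,3) (1,4) (2,3) (2,4)] -> total=8

Answer: 8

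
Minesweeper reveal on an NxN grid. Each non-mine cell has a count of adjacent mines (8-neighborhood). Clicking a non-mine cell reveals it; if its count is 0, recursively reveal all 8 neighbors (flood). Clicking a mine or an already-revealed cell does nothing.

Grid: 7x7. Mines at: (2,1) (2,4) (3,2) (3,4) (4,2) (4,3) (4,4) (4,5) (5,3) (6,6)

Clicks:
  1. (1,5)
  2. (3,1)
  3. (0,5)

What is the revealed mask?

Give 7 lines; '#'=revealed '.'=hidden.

Click 1 (1,5) count=1: revealed 1 new [(1,5)] -> total=1
Click 2 (3,1) count=3: revealed 1 new [(3,1)] -> total=2
Click 3 (0,5) count=0: revealed 17 new [(0,0) (0,1) (0,2) (0,3) (0,4) (0,5) (0,6) (1,0) (1,1) (1,2) (1,3) (1,4) (1,6) (2,5) (2,6) (3,5) (3,6)] -> total=19

Answer: #######
#######
.....##
.#...##
.......
.......
.......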